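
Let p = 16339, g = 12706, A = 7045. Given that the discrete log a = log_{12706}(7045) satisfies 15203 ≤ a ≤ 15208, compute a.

15205

Compute 12706^15203 mod 16339 = 9275, then multiply by 12706 repeatedly:
  12706^15203=9275  12706^15204=11282  12706^15205=7045
Found 7045 at exponent 15205.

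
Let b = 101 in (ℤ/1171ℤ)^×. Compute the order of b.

The order of 101 must divide p − 1 = 1170 = 2 · 3^2 · 5 · 13.
Divisors: 1, 2, 3, 5, 6, 9, 10, 13, 15, 18, 26, 30, 39, 45, 65, 78, 90, 117, 130, 195, 234, 390, 585, 1170.
Check each in increasing order: 101^1 ≡ 101;  101^2 ≡ 833;  101^3 ≡ 992;  101^5 ≡ 781;  101^6 ≡ 424;  101^9 ≡ 219;  101^10 ≡ 1041;  101^13 ≡ 1021;  101^15 ≡ 347;  101^18 ≡ 1121;  101^26 ≡ 251;  101^30 ≡ 967;  101^39 ≡ 993;  101^45 ≡ 643;  101^65 ≡ 991;  101^78 ≡ 67;  101^90 ≡ 86;  101^117 ≡ 955;  101^130 ≡ 783;  101^195 ≡ 751;  101^234 ≡ 987;  101^390 ≡ 750;  101^585 ≡ 1170;  101^1170 ≡ 1.
Smallest exponent giving 1 is 1170.

1170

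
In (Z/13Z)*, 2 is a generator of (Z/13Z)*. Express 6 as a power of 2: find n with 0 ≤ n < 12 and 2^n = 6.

5

Successive powers of 2 modulo 13:
  2^0=1  2^1=2  2^2=4  2^3=8  2^4=3  2^5=6
So 2^5 ≡ 6 (mod 13), giving n = 5.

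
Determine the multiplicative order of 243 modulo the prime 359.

179

The order of 243 must divide p − 1 = 358 = 2 · 179.
Divisors: 1, 2, 179, 358.
Check each in increasing order: 243^1 ≡ 243;  243^2 ≡ 173;  243^179 ≡ 1.
Smallest exponent giving 1 is 179.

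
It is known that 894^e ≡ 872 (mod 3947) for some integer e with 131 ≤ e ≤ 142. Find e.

140

Compute 894^131 mod 3947 = 103, then multiply by 894 repeatedly:
  894^131=103  894^132=1301  894^133=2676  894^134=462  894^135=2540
  894^136=1235  894^137=2877  894^138=2541  894^139=2129  894^140=872
Found 872 at exponent 140.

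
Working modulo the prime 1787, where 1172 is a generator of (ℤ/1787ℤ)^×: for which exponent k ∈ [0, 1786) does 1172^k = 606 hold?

Baby-step giant-step with m = ceil(sqrt(1786)) = 43.
Baby table (1172^j mod 1787 for j=0..42):
  0:1  1:1172  2:1168  3:54  4:743  5:527  6:1129  7:808
  8:1653  9:208  10:744  11:1699  12:510  13:862  14:609  15:735
  16:86  17:720  18:376  19:1070  20:1353  21:647  22:596  23:1582
  24:985  25:18  26:1439  27:1367  28:972  29:865  30:551  31:665
  32:248  33:1162  34:170  35:883  36:203  37:245  38:1220  39:240
  40:721  41:1548  42:451
Giant step factor: 1172^(-43) ≡ 1613 (mod 1787).
Scan 606·1613^i mod 1787 for i = 0, 1, …:
  i=0: 606   i=1: 1776   i=2: 127   i=3: 1133
  i=4: 1215   i=5: 1243   i=6: 1732   i=7: 635
  i=8: 304   i=9: 714     …   i=36: 172
  i=37: 451
Match at i=37, j=42: k = 37·43 + 42 = 1633.

1633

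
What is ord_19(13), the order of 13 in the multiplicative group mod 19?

The order of 13 must divide p − 1 = 18 = 2 · 3^2.
Divisors: 1, 2, 3, 6, 9, 18.
Check each in increasing order: 13^1 ≡ 13;  13^2 ≡ 17;  13^3 ≡ 12;  13^6 ≡ 11;  13^9 ≡ 18;  13^18 ≡ 1.
Smallest exponent giving 1 is 18.

18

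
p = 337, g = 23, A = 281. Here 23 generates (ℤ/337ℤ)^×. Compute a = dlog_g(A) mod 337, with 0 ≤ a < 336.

78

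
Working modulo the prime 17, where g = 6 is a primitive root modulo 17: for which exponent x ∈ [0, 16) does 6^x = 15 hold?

Successive powers of 6 modulo 17:
  6^0=1  6^1=6  6^2=2  6^3=12  6^4=4  6^5=7
  6^6=8  6^7=14  6^8=16  6^9=11  6^10=15
So 6^10 ≡ 15 (mod 17), giving x = 10.

10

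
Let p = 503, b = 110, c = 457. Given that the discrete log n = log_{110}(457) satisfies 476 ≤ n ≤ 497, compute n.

Compute 110^476 mod 503 = 3, then multiply by 110 repeatedly:
  110^476=3  110^477=330  110^478=84  110^479=186  110^480=340
  110^481=178  110^482=466  110^483=457
Found 457 at exponent 483.

483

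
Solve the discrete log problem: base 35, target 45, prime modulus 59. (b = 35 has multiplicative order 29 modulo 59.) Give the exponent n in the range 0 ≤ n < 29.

2

Successive powers of 35 modulo 59:
  35^0=1  35^1=35  35^2=45
So 35^2 ≡ 45 (mod 59), giving n = 2.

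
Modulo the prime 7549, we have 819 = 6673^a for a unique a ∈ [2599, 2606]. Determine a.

Compute 6673^2599 mod 7549 = 5398, then multiply by 6673 repeatedly:
  6673^2599=5398  6673^2600=4575  6673^2601=819
Found 819 at exponent 2601.

2601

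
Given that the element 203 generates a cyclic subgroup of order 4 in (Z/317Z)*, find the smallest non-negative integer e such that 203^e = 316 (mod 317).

2

Successive powers of 203 modulo 317:
  203^0=1  203^1=203  203^2=316
So 203^2 ≡ 316 (mod 317), giving e = 2.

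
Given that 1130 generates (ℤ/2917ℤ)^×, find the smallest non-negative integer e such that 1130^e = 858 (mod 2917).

Baby-step giant-step with m = ceil(sqrt(2916)) = 54.
Baby table (1130^j mod 2917 for j=0..53):
  0:1  1:1130  2:2171  3:33  4:2286  5:1635  6:1089  7:2513
  8:1449  9:933  10:1253  11:1145  12:1619  13:511  14:2781  15:921
  16:2278  17:1346  18:1223  19:2249  20:663  21:2438  22:1292  23:1460
  24:1695  25:1798  26:1508  27:512  28:994  29:175  30:2311  31:715
  32:2858  33:421  34:259  35:970  36:2225  37:2713  38:2840  39:500
  40:2019  41:376  42:1915  43:2453  44:740  45:1938  46:2190  47:1084
  48:2697  49:2262  50:768  51:1491  52:1721  53:2008
Giant step factor: 1130^(-54) ≡ 597 (mod 2917).
Scan 858·597^i mod 2917 for i = 0, 1, …:
  i=0: 858   i=1: 1751   i=2: 1061   i=3: 428
  i=4: 1737   i=5: 1454   i=6: 1689   i=7: 1968
  i=8: 2262
Match at i=8, j=49: e = 8·54 + 49 = 481.

481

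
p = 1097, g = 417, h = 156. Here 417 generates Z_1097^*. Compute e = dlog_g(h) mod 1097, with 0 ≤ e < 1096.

Baby-step giant-step with m = ceil(sqrt(1096)) = 34.
Baby table (417^j mod 1097 for j=0..33):
  0:1  1:417  2:563  3:13  4:1033  5:737  6:169  7:265
  8:805  9:3  10:154  11:592  12:39  13:905  14:17  15:507
  16:795  17:221  18:9  19:462  20:679  21:117  22:521  23:51
  24:424  25:191  26:663  27:27  28:289  29:940  30:351  31:466
  32:153  33:175
Giant step factor: 417^(-34) ≡ 806 (mod 1097).
Scan 156·806^i mod 1097 for i = 0, 1, …:
  i=0: 156   i=1: 678   i=2: 162   i=3: 29
  i=4: 337   i=5: 663
Match at i=5, j=26: e = 5·34 + 26 = 196.

196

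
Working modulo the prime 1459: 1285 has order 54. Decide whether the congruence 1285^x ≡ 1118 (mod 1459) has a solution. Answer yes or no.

no

1118 ∈ ⟨1285⟩ iff 1118^54 ≡ 1 (mod 1459), since |⟨1285⟩| = 54.
1118^54 mod 1459 = 819.
Since 819 ≠ 1, 1118 does not lie in the subgroup.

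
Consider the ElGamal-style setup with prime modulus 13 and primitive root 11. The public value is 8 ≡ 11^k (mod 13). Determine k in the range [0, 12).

Successive powers of 11 modulo 13:
  11^0=1  11^1=11  11^2=4  11^3=5  11^4=3  11^5=7
  11^6=12  11^7=2  11^8=9  11^9=8
So 11^9 ≡ 8 (mod 13), giving k = 9.

9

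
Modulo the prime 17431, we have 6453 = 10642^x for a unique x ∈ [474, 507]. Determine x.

479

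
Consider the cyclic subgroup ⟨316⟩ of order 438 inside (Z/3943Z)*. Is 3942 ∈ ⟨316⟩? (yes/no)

yes

3942 ∈ ⟨316⟩ iff 3942^438 ≡ 1 (mod 3943), since |⟨316⟩| = 438.
3942^438 mod 3943 = 1.
Since 1 = 1, 3942 lies in the subgroup.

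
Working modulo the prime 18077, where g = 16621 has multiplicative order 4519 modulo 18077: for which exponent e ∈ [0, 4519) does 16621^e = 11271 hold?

722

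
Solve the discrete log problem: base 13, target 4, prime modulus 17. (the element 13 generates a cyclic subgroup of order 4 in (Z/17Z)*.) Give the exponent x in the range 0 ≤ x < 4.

3

Successive powers of 13 modulo 17:
  13^0=1  13^1=13  13^2=16  13^3=4
So 13^3 ≡ 4 (mod 17), giving x = 3.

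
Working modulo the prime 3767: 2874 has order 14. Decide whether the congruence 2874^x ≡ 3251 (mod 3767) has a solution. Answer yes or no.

⟨2874⟩ has order 14; its elements mod 3767 are {1, 507, 711, 743, 893, 1155, 1700, 2067, 2612, 2874, 3024, 3056, 3260, 3766}.
3251 is not in this set.

no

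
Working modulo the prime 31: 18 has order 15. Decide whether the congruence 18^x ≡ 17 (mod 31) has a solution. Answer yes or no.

no

⟨18⟩ has order 15; its elements mod 31 are {1, 2, 4, 5, 7, 8, 9, 10, 14, 16, 18, 19, 20, 25, 28}.
17 is not in this set.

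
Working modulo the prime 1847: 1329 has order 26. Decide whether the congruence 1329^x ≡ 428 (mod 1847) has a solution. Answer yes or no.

no

428 ∈ ⟨1329⟩ iff 428^26 ≡ 1 (mod 1847), since |⟨1329⟩| = 26.
428^26 mod 1847 = 1321.
Since 1321 ≠ 1, 428 does not lie in the subgroup.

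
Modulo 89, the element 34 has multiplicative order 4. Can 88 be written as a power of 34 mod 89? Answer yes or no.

88 ∈ ⟨34⟩ iff 88^4 ≡ 1 (mod 89), since |⟨34⟩| = 4.
88^4 mod 89 = 1.
Since 1 = 1, 88 lies in the subgroup.

yes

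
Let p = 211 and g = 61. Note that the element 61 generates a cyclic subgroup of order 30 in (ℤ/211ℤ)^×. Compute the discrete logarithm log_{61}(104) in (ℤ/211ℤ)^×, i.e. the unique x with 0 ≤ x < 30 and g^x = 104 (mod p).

Successive powers of 61 modulo 211:
  61^0=1  61^1=61  61^2=134  61^3=156  61^4=21  61^5=15
  61^6=71  61^7=111  61^8=19  61^9=104
So 61^9 ≡ 104 (mod 211), giving x = 9.

9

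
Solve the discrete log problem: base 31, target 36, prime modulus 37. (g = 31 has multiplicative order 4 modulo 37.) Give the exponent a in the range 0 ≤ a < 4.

2

Successive powers of 31 modulo 37:
  31^0=1  31^1=31  31^2=36
So 31^2 ≡ 36 (mod 37), giving a = 2.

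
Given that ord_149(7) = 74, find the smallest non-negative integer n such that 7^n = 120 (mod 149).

17

Successive powers of 7 modulo 149:
  7^0=1  7^1=7  7^2=49  7^3=45  7^4=17  7^5=119
  7^6=88  7^7=20  7^8=140  7^9=86  7^10=6  7^11=42
  7^12=145  7^13=121  7^14=102  7^15=118  7^16=81  7^17=120
So 7^17 ≡ 120 (mod 149), giving n = 17.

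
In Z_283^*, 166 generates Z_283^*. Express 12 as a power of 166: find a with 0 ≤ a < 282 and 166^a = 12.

Baby-step giant-step with m = ceil(sqrt(282)) = 17.
Baby table (166^j mod 283 for j=0..16):
  0:1  1:166  2:105  3:167  4:271  5:272  6:155  7:260
  8:144  9:132  10:121  11:276  12:253  13:114  14:246  15:84
  16:77
Giant step factor: 166^(-17) ≡ 277 (mod 283).
Scan 12·277^i mod 283 for i = 0, 1, …:
  i=0: 12   i=1: 211   i=2: 149   i=3: 238
  i=4: 270   i=5: 78   i=6: 98   i=7: 261
  i=8: 132
Match at i=8, j=9: a = 8·17 + 9 = 145.

145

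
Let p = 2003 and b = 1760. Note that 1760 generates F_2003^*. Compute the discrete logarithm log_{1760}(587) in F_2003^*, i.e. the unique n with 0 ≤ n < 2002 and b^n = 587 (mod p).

88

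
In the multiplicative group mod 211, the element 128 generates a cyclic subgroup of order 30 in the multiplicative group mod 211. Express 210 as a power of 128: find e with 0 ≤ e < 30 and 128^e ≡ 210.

15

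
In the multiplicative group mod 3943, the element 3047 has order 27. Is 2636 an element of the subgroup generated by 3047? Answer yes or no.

yes

2636 ∈ ⟨3047⟩ iff 2636^27 ≡ 1 (mod 3943), since |⟨3047⟩| = 27.
2636^27 mod 3943 = 1.
Since 1 = 1, 2636 lies in the subgroup.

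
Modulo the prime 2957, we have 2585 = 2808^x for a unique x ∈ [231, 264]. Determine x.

Compute 2808^231 mod 2957 = 2413, then multiply by 2808 repeatedly:
  2808^231=2413  2808^232=1217  2808^233=2001  2808^234=508  2808^235=1190
  2808^236=110  2808^237=1352  2808^238=2585
Found 2585 at exponent 238.

238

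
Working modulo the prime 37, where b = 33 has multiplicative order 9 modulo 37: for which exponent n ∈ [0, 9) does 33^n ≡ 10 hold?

Successive powers of 33 modulo 37:
  33^0=1  33^1=33  33^2=16  33^3=10
So 33^3 ≡ 10 (mod 37), giving n = 3.

3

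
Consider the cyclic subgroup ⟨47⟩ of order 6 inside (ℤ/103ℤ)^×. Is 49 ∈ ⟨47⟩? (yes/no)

no

⟨47⟩ has order 6; its elements mod 103 are {1, 46, 47, 56, 57, 102}.
49 is not in this set.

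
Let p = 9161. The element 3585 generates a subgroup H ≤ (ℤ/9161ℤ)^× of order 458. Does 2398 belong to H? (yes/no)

yes

2398 ∈ ⟨3585⟩ iff 2398^458 ≡ 1 (mod 9161), since |⟨3585⟩| = 458.
2398^458 mod 9161 = 1.
Since 1 = 1, 2398 lies in the subgroup.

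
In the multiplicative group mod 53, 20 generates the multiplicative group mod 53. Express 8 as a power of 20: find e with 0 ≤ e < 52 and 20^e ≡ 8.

51

Baby-step giant-step with m = ceil(sqrt(52)) = 8.
Baby table (20^j mod 53 for j=0..7):
  0:1  1:20  2:29  3:50  4:46  5:19  6:9  7:21
Giant step factor: 20^(-8) ≡ 13 (mod 53).
Scan 8·13^i mod 53 for i = 0, 1, …:
  i=0: 8   i=1: 51   i=2: 27   i=3: 33
  i=4: 5   i=5: 12   i=6: 50
Match at i=6, j=3: e = 6·8 + 3 = 51.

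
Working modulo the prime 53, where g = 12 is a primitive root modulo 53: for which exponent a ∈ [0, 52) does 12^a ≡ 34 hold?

Baby-step giant-step with m = ceil(sqrt(52)) = 8.
Baby table (12^j mod 53 for j=0..7):
  0:1  1:12  2:38  3:32  4:13  5:50  6:17  7:45
Giant step factor: 12^(-8) ≡ 16 (mod 53).
Scan 34·16^i mod 53 for i = 0, 1, …:
  i=0: 34   i=1: 14   i=2: 12
Match at i=2, j=1: a = 2·8 + 1 = 17.

17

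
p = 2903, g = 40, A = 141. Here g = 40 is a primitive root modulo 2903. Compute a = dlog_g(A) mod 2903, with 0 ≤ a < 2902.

Baby-step giant-step with m = ceil(sqrt(2902)) = 54.
Baby table (40^j mod 2903 for j=0..53):
  0:1  1:40  2:1600  3:134  4:2457  5:2481  6:538  7:1199
  8:1512  9:2420  10:1001  11:2301  12:2047  13:596  14:616  15:1416
  16:1483  17:1260  18:1049  19:1318  20:466  21:1222  22:2432  23:1481
  24:1180  25:752  26:1050  27:1358  28:2066  29:1356  30:1986  31:1059
  32:1718  33:1951  34:2562  35:875  36:164  37:754  38:1130  39:1655
  40:2334  41:464  42:1142  43:2135  44:1213  45:2072  46:1596  47:2877
  48:1863  49:1945  50:2322  51:2887  52:2263  53:527
Giant step factor: 40^(-54) ≡ 1266 (mod 2903).
Scan 141·1266^i mod 2903 for i = 0, 1, …:
  i=0: 141   i=1: 1423   i=2: 1658   i=3: 159
  i=4: 987   i=5: 1252   i=6: 2897   i=7: 1113
  i=8: 1103   i=9: 55     …   i=51: 2084
  i=52: 2420
Match at i=52, j=9: a = 52·54 + 9 = 2817.

2817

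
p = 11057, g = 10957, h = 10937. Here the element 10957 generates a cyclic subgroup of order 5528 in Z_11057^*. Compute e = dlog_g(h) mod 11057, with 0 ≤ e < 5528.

Baby-step giant-step with m = ceil(sqrt(5528)) = 75.
Baby table (10957^j mod 11057 for j=0..74):
  0:1  1:10957  2:10000  3:6187  4:492  5:6085  6:10692  7:3329
  8:9867  9:8430  10:8389  11:1432  12:541  13:1185  14:3127  15:7953
  16:804  17:8056  18:1561  19:9755  20:8573  21:5146  22:5079  23:722
  24:5199  25:10836  26:11043  27:1400  28:3741  29:1838  30:4169  31:3266
  32:5110  33:8679  34:5603  35:3607  36:4181  37:2066  38:3483  39:5524
  40:450  41:10285  42:10858  43:8843  44:260  45:7171  46:1605  47:5355
  48:6293  49:949  50:4613  51:3094  52:196  53:2514  54:2911  55:7439
  56:7976  57:9561  58:5859  59:121  60:10014  61:4787  62:7808  63:4247
  64:6523  65:63  66:4757  67:10808  68:2786  69:8882  70:7417  71:10176
  72:10701  73:2429  74:354
Giant step factor: 10957^(-75) ≡ 10680 (mod 11057).
Scan 10937·10680^i mod 11057 for i = 0, 1, …:
  i=0: 10937   i=1: 1012   i=2: 5471   i=3: 5092
  i=4: 4234   i=5: 7047   i=6: 8018   i=7: 6832
  i=8: 617   i=9: 10645     …   i=61: 9286
  i=62: 4247
Match at i=62, j=63: e = 62·75 + 63 = 4713.

4713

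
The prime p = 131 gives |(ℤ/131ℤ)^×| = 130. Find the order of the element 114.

The order of 114 must divide p − 1 = 130 = 2 · 5 · 13.
Divisors: 1, 2, 5, 10, 13, 26, 65, 130.
Check each in increasing order: 114^1 ≡ 114;  114^2 ≡ 27;  114^5 ≡ 52;  114^10 ≡ 84;  114^13 ≡ 89;  114^26 ≡ 61;  114^65 ≡ 1.
Smallest exponent giving 1 is 65.

65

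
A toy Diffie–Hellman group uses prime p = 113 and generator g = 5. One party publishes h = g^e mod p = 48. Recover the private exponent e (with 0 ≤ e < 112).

91

Baby-step giant-step with m = ceil(sqrt(112)) = 11.
Baby table (5^j mod 113 for j=0..10):
  0:1  1:5  2:25  3:12  4:60  5:74  6:31  7:42
  8:97  9:33  10:52
Giant step factor: 5^(-11) ≡ 10 (mod 113).
Scan 48·10^i mod 113 for i = 0, 1, …:
  i=0: 48   i=1: 28   i=2: 54   i=3: 88
  i=4: 89   i=5: 99   i=6: 86   i=7: 69
  i=8: 12
Match at i=8, j=3: e = 8·11 + 3 = 91.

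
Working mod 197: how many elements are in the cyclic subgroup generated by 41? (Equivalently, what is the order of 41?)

The order of 41 must divide p − 1 = 196 = 2^2 · 7^2.
Divisors: 1, 2, 4, 7, 14, 28, 49, 98, 196.
Check each in increasing order: 41^1 ≡ 41;  41^2 ≡ 105;  41^4 ≡ 190;  41^7 ≡ 6;  41^14 ≡ 36;  41^28 ≡ 114;  41^49 ≡ 196;  41^98 ≡ 1.
Smallest exponent giving 1 is 98.

98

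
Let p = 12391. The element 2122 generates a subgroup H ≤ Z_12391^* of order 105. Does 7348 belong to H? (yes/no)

7348 ∈ ⟨2122⟩ iff 7348^105 ≡ 1 (mod 12391), since |⟨2122⟩| = 105.
7348^105 mod 12391 = 1512.
Since 1512 ≠ 1, 7348 does not lie in the subgroup.

no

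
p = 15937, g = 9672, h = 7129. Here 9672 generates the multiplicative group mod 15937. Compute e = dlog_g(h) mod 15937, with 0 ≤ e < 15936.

Baby-step giant-step with m = ceil(sqrt(15936)) = 127.
Baby table (9672^j mod 15937 for j=0..126):
  0:1  1:9672  2:13331  3:7102  4:2074  5:10982  6:13736  7:3760
  8:14423  9:2695  10:9045  11:5047  12:15490  13:11480  14:1481  15:12806
  16:13205  17:15579  18:11690  19:8602  20:7404  21:6547  22:4883  23:7045
  24:8565  25:154  26:7347  27:13038  28:9992  29:656  30:1906  31:11660
  32:5308  33:5899  34:668  35:6411  36:12262  37:10847  38:14850  39:4956
  40:11873  41:9571  42:8616  43:15316  44:1937  45:8689  46:4207  47:2943
  48:1214  49:12176  50:7779  51:15848  52:15727  53:8816  54:5402  55:6658
  56:10696  57:4645  58:37  59:7250  60:15137  61:7782  62:12990  63:7909
  64:14185  65:11624  66:7730  67:4093  68:15925  69:11432  70:15335  71:10398
  72:6986  73:11649  74:10475  75:2691  76:2231  77:15471  78:3019  79:3184
  80:5364  81:5673  82:14102  83:5698  84:910  85:4296  86:3153  87:8335
  88:6774  89:1121  90:5152  91:11082  92:8779  93:14089  94:7458  95:2914
  96:7592  97:8065  98:9002  99:3513  100:52  101:8897  102:7921  103:2753
  104:12226  105:13269  106:13044  107:4276  108:957  109:12644  110:8167  111:7452
  112:8630  113:7291  114:13264  115:12495  116:1369  117:13258  118:2274  119:1068
  120:2520  121:5767  122:14861  123:15726  124:15081  125:8008  126:15493
Giant step factor: 9672^(-127) ≡ 15181 (mod 15937).
Scan 7129·15181^i mod 15937 for i = 0, 1, …:
  i=0: 7129   i=1: 13119   i=2: 10787   i=3: 4772
  i=4: 10067   i=5: 7234   i=6: 13424   i=7: 3325
  i=8: 4346   i=9: 13383     …   i=78: 7642
  i=79: 7779
Match at i=79, j=50: e = 79·127 + 50 = 10083.

10083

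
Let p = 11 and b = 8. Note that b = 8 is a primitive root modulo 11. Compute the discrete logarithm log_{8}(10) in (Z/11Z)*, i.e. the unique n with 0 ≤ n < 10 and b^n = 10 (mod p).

5

Successive powers of 8 modulo 11:
  8^0=1  8^1=8  8^2=9  8^3=6  8^4=4  8^5=10
So 8^5 ≡ 10 (mod 11), giving n = 5.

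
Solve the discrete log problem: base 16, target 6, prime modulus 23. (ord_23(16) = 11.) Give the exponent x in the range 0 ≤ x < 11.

Successive powers of 16 modulo 23:
  16^0=1  16^1=16  16^2=3  16^3=2  16^4=9  16^5=6
So 16^5 ≡ 6 (mod 23), giving x = 5.

5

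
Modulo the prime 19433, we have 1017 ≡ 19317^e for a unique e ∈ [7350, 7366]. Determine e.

Compute 19317^7350 mod 19433 = 5621, then multiply by 19317 repeatedly:
  19317^7350=5621  19317^7351=8686  19317^7352=2940  19317^7353=8754  19317^7354=14485
  19317^7355=10411  19317^7356=16603  19317^7357=17352  19317^7358=8200  19317^7359=1017
Found 1017 at exponent 7359.

7359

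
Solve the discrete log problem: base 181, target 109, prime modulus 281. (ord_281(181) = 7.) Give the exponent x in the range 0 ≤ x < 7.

Successive powers of 181 modulo 281:
  181^0=1  181^1=181  181^2=165  181^3=79  181^4=249  181^5=109
So 181^5 ≡ 109 (mod 281), giving x = 5.

5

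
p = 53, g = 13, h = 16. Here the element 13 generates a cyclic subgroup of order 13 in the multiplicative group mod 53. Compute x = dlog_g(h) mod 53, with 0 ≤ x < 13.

11

Successive powers of 13 modulo 53:
  13^0=1  13^1=13  13^2=10  13^3=24  13^4=47  13^5=28
  13^6=46  13^7=15  13^8=36  13^9=44  13^10=42  13^11=16
So 13^11 ≡ 16 (mod 53), giving x = 11.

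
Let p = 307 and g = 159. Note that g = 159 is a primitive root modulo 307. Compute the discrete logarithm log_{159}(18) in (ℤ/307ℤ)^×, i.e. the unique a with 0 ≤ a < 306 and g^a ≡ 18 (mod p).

255

Baby-step giant-step with m = ceil(sqrt(306)) = 18.
Baby table (159^j mod 307 for j=0..17):
  0:1  1:159  2:107  3:128  4:90  5:188  6:113  7:161
  8:118  9:35  10:39  11:61  12:182  13:80  14:133  15:271
  16:109  17:139
Giant step factor: 159^(-18) ≡ 102 (mod 307).
Scan 18·102^i mod 307 for i = 0, 1, …:
  i=0: 18   i=1: 301   i=2: 2   i=3: 204
  i=4: 239   i=5: 125   i=6: 163   i=7: 48
  i=8: 291   i=9: 210     …   i=13: 230
  i=14: 128
Match at i=14, j=3: a = 14·18 + 3 = 255.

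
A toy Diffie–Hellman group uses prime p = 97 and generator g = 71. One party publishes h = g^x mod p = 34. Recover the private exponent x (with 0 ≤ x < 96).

Baby-step giant-step with m = ceil(sqrt(96)) = 10.
Baby table (71^j mod 97 for j=0..9):
  0:1  1:71  2:94  3:78  4:9  5:57  6:70  7:23
  8:81  9:28
Giant step factor: 71^(-10) ≡ 95 (mod 97).
Scan 34·95^i mod 97 for i = 0, 1, …:
  i=0: 34   i=1: 29   i=2: 39   i=3: 19
  i=4: 59   i=5: 76   i=6: 42   i=7: 13
  i=8: 71
Match at i=8, j=1: x = 8·10 + 1 = 81.

81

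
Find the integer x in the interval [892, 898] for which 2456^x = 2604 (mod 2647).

896

Compute 2456^892 mod 2647 = 9, then multiply by 2456 repeatedly:
  2456^892=9  2456^893=928  2456^894=101  2456^895=1885  2456^896=2604
Found 2604 at exponent 896.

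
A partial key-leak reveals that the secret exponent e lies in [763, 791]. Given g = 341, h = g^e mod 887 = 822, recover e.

788

Compute 341^763 mod 887 = 271, then multiply by 341 repeatedly:
  341^763=271  341^764=163  341^765=589  341^766=387  341^767=691
  341^768=576  341^769=389  341^770=486  341^771=744  341^772=22
  341^773=406  341^774=74  341^775=398  341^776=7  341^777=613
  341^778=588  341^779=46  341^780=607  341^781=316  341^782=429
  341^783=821  341^784=556  341^785=665  341^786=580  341^787=866
  341^788=822
Found 822 at exponent 788.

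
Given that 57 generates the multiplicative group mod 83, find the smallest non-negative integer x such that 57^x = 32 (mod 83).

9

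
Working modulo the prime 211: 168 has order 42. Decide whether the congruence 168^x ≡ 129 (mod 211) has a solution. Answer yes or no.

no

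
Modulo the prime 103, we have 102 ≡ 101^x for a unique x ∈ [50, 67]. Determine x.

Compute 101^50 mod 103 = 52, then multiply by 101 repeatedly:
  101^50=52  101^51=102
Found 102 at exponent 51.

51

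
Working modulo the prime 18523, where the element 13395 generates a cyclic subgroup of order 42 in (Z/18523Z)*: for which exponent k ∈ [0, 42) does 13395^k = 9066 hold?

Baby-step giant-step with m = ceil(sqrt(42)) = 7.
Baby table (13395^j mod 18523 for j=0..6):
  0:1  1:13395  2:12247  3:8877  4:8278  5:5132  6:4287
Giant step factor: 13395^(-7) ≡ 15459 (mod 18523).
Scan 9066·15459^i mod 18523 for i = 0, 1, …:
  i=0: 9066   i=1: 6276   i=2: 15733   i=3: 9457
  i=4: 12247
Match at i=4, j=2: k = 4·7 + 2 = 30.

30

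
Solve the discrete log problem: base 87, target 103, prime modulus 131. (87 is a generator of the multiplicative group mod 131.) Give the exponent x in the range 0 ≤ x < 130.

Baby-step giant-step with m = ceil(sqrt(130)) = 12.
Baby table (87^j mod 131 for j=0..11):
  0:1  1:87  2:102  3:97  4:55  5:69  6:108  7:95
  8:12  9:127  10:45  11:116
Giant step factor: 87^(-12) ≡ 105 (mod 131).
Scan 103·105^i mod 131 for i = 0, 1, …:
  i=0: 103   i=1: 73   i=2: 67   i=3: 92
  i=4: 97
Match at i=4, j=3: x = 4·12 + 3 = 51.

51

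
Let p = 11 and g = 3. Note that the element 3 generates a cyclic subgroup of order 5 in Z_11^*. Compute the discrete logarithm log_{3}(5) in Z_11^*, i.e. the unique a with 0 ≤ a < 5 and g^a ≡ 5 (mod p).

3

Successive powers of 3 modulo 11:
  3^0=1  3^1=3  3^2=9  3^3=5
So 3^3 ≡ 5 (mod 11), giving a = 3.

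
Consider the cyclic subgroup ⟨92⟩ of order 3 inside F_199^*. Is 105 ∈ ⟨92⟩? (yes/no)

⟨92⟩ has order 3; its elements mod 199 are {1, 92, 106}.
105 is not in this set.

no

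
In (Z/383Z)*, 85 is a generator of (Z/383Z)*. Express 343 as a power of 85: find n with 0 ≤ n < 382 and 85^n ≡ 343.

Baby-step giant-step with m = ceil(sqrt(382)) = 20.
Baby table (85^j mod 383 for j=0..19):
  0:1  1:85  2:331  3:176  4:23  5:40  6:336  7:218
  8:146  9:154  10:68  11:35  12:294  13:95  14:32  15:39
  16:251  17:270  18:353  19:131
Giant step factor: 85^(-20) ≡ 342 (mod 383).
Scan 343·342^i mod 383 for i = 0, 1, …:
  i=0: 343   i=1: 108   i=2: 168   i=3: 6
  i=4: 137   i=5: 128   i=6: 114   i=7: 305
  i=8: 134   i=9: 251
Match at i=9, j=16: n = 9·20 + 16 = 196.

196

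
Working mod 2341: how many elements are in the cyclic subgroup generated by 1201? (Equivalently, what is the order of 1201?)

585

The order of 1201 must divide p − 1 = 2340 = 2^2 · 3^2 · 5 · 13.
Divisors: 1, 2, 3, 4, 5, 6, 9, 10, 12, 13, 15, 18, 20, 26, 30, 36, 39, 45, 52, 60, 65, 78, 90, 117, 130, 156, 180, 195, 234, 260, 390, 468, 585, 780, 1170, 2340.
Check each in increasing order: 1201^1 ≡ 1201;  1201^2 ≡ 345;  1201^3 ≡ 2329;  1201^4 ≡ 1975;  1201^5 ≡ 542;  1201^6 ≡ 144;  1201^9 ≡ 613;  1201^10 ≡ 1139;  1201^12 ≡ 2008;  1201^13 ≡ 378;  1201^15 ≡ 1655;  1201^18 ≡ 1209;  1201^20 ≡ 407;  1201^26 ≡ 83;  1201^30 ≡ 55;  1201^36 ≡ 897;  1201^39 ≡ 941;  1201^45 ≡ 2067;  1201^52 ≡ 2207;  1201^60 ≡ 684;  1201^65 ≡ 850;  1201^78 ≡ 583;  1201^90 ≡ 164;  1201^117 ≡ 809;  1201^130 ≡ 1472;  1201^156 ≡ 444;  1201^180 ≡ 1145;  1201^195 ≡ 1106;  1201^234 ≡ 1342;  1201^260 ≡ 1359;  1201^390 ≡ 1234;  1201^468 ≡ 735;  1201^585 ≡ 1.
Smallest exponent giving 1 is 585.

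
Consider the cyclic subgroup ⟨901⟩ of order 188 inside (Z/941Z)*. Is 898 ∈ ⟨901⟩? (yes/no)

no

898 ∈ ⟨901⟩ iff 898^188 ≡ 1 (mod 941), since |⟨901⟩| = 188.
898^188 mod 941 = 349.
Since 349 ≠ 1, 898 does not lie in the subgroup.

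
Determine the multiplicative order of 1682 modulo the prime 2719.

The order of 1682 must divide p − 1 = 2718 = 2 · 3^2 · 151.
Divisors: 1, 2, 3, 6, 9, 18, 151, 302, 453, 906, 1359, 2718.
Check each in increasing order: 1682^1 ≡ 1682;  1682^2 ≡ 1364;  1682^3 ≡ 2131;  1682^6 ≡ 431;  1682^9 ≡ 2158;  1682^18 ≡ 2036;  1682^151 ≡ 1.
Smallest exponent giving 1 is 151.

151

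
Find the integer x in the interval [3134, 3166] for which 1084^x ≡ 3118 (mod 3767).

3160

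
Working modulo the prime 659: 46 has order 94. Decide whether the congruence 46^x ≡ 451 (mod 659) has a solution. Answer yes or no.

451 ∈ ⟨46⟩ iff 451^94 ≡ 1 (mod 659), since |⟨46⟩| = 94.
451^94 mod 659 = 55.
Since 55 ≠ 1, 451 does not lie in the subgroup.

no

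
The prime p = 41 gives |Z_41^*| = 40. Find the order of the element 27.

8

The order of 27 must divide p − 1 = 40 = 2^3 · 5.
Divisors: 1, 2, 4, 5, 8, 10, 20, 40.
Check each in increasing order: 27^1 ≡ 27;  27^2 ≡ 32;  27^4 ≡ 40;  27^5 ≡ 14;  27^8 ≡ 1.
Smallest exponent giving 1 is 8.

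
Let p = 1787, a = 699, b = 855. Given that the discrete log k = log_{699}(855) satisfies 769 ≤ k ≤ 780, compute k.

774

Compute 699^769 mod 1787 = 1762, then multiply by 699 repeatedly:
  699^769=1762  699^770=395  699^771=907  699^772=1395  699^773=1190
  699^774=855
Found 855 at exponent 774.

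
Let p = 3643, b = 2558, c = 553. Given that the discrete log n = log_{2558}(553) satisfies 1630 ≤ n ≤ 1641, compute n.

Compute 2558^1630 mod 3643 = 816, then multiply by 2558 repeatedly:
  2558^1630=816  2558^1631=3532  2558^1632=216  2558^1633=2435  2558^1634=2843
  2558^1635=966  2558^1636=1074  2558^1637=470  2558^1638=70  2558^1639=553
Found 553 at exponent 1639.

1639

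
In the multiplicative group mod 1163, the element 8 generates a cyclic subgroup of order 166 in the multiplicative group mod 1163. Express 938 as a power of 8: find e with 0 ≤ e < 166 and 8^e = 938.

117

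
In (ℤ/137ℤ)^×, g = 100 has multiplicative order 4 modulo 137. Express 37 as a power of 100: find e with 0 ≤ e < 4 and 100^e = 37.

3

Successive powers of 100 modulo 137:
  100^0=1  100^1=100  100^2=136  100^3=37
So 100^3 ≡ 37 (mod 137), giving e = 3.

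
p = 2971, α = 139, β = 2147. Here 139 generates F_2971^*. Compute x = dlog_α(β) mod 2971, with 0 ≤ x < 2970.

2550

Baby-step giant-step with m = ceil(sqrt(2970)) = 55.
Baby table (139^j mod 2971 for j=0..54):
  0:1  1:139  2:1495  3:2806  4:833  5:2889  6:486  7:2192
  8:1646  9:27  10:782  11:1742  12:1487  13:1694  14:757  15:1238
  16:2735  17:2848  18:729  19:317  20:2469  21:1526  22:1173  23:2613
  24:745  25:2541  26:2621  27:1857  28:2617  29:1301  30:2579  31:1961
  32:2218  33:2289  34:274  35:2434  36:2603  37:2326  38:2446  39:1300
  40:2440  41:466  42:2383  43:1456  44:356  45:1948  46:411  47:680
  48:2419  49:518  50:698  51:1950  52:689  53:699  54:2089
Giant step factor: 139^(-55) ≡ 2031 (mod 2971).
Scan 2147·2031^i mod 2971 for i = 0, 1, …:
  i=0: 2147   i=1: 2100   i=2: 1715   i=3: 1153
  i=4: 595   i=5: 2219   i=6: 2753   i=7: 2892
  i=8: 2956   i=9: 2216     …   i=45: 2902
  i=46: 2469
Match at i=46, j=20: x = 46·55 + 20 = 2550.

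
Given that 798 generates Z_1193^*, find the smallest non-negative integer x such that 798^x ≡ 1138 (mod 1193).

Baby-step giant-step with m = ceil(sqrt(1192)) = 35.
Baby table (798^j mod 1193 for j=0..34):
  0:1  1:798  2:935  3:505  4:949  5:940  6:916  7:852
  8:1079  9:889  10:780  11:887  12:377  13:210  14:560  15:698
  16:1066  17:59  18:555  19:287  20:1163  21:1113  22:582  23:359
  24:162  25:432  26:1152  27:686  28:1034  29:769  30:460  31:829
  32:620  33:858  34:1095
Giant step factor: 798^(-35) ≡ 1088 (mod 1193).
Scan 1138·1088^i mod 1193 for i = 0, 1, …:
  i=0: 1138   i=1: 1003   i=2: 862   i=3: 158
  i=4: 112   i=5: 170   i=6: 45   i=7: 47
  i=8: 1030   i=9: 413     …   i=25: 37
  i=26: 887
Match at i=26, j=11: x = 26·35 + 11 = 921.

921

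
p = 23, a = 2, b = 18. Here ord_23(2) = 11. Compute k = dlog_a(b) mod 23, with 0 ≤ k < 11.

6

Successive powers of 2 modulo 23:
  2^0=1  2^1=2  2^2=4  2^3=8  2^4=16  2^5=9
  2^6=18
So 2^6 ≡ 18 (mod 23), giving k = 6.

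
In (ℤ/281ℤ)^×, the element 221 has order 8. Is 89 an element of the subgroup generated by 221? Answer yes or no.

yes

89 ∈ ⟨221⟩ iff 89^8 ≡ 1 (mod 281), since |⟨221⟩| = 8.
89^8 mod 281 = 1.
Since 1 = 1, 89 lies in the subgroup.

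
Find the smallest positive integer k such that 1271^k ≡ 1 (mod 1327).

The order of 1271 must divide p − 1 = 1326 = 2 · 3 · 13 · 17.
Divisors: 1, 2, 3, 6, 13, 17, 26, 34, 39, 51, 78, 102, 221, 442, 663, 1326.
Check each in increasing order: 1271^1 ≡ 1271;  1271^2 ≡ 482;  1271^3 ≡ 875;  1271^6 ≡ 1273;  1271^13 ≡ 1252;  1271^17 ≡ 537;  1271^26 ≡ 317;  1271^34 ≡ 410;  1271^39 ≡ 111;  1271^51 ≡ 1215;  1271^78 ≡ 378;  1271^102 ≡ 601;  1271^221 ≡ 1.
Smallest exponent giving 1 is 221.

221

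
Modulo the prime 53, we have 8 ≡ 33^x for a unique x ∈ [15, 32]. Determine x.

25

Compute 33^15 mod 53 = 31, then multiply by 33 repeatedly:
  33^15=31  33^16=16  33^17=51  33^18=40  33^19=48
  33^20=47  33^21=14  33^22=38  33^23=35  33^24=42
  33^25=8
Found 8 at exponent 25.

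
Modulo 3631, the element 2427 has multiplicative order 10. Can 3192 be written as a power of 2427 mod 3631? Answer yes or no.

no

⟨2427⟩ has order 10; its elements mod 3631 are {1, 523, 847, 1204, 1529, 2102, 2427, 2784, 3108, 3630}.
3192 is not in this set.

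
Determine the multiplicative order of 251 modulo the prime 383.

The order of 251 must divide p − 1 = 382 = 2 · 191.
Divisors: 1, 2, 191, 382.
Check each in increasing order: 251^1 ≡ 251;  251^2 ≡ 189;  251^191 ≡ 1.
Smallest exponent giving 1 is 191.

191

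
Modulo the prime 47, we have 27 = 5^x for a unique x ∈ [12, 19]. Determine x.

14

Compute 5^12 mod 47 = 18, then multiply by 5 repeatedly:
  5^12=18  5^13=43  5^14=27
Found 27 at exponent 14.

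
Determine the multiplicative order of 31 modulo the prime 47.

46

The order of 31 must divide p − 1 = 46 = 2 · 23.
Divisors: 1, 2, 23, 46.
Check each in increasing order: 31^1 ≡ 31;  31^2 ≡ 21;  31^23 ≡ 46;  31^46 ≡ 1.
Smallest exponent giving 1 is 46.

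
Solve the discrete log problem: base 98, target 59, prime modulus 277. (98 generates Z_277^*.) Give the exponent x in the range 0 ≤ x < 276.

114

Baby-step giant-step with m = ceil(sqrt(276)) = 17.
Baby table (98^j mod 277 for j=0..16):
  0:1  1:98  2:186  3:223  4:248  5:205  6:146  7:181
  8:10  9:149  10:198  11:14  12:264  13:111  14:75  15:148
  16:100
Giant step factor: 98^(-17) ≡ 124 (mod 277).
Scan 59·124^i mod 277 for i = 0, 1, …:
  i=0: 59   i=1: 114   i=2: 9   i=3: 8
  i=4: 161   i=5: 20   i=6: 264
Match at i=6, j=12: x = 6·17 + 12 = 114.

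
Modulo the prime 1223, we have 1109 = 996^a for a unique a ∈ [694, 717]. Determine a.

694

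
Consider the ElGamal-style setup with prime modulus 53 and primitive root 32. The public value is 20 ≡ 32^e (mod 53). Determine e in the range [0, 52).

41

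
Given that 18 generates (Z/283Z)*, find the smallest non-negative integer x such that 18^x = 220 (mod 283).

Baby-step giant-step with m = ceil(sqrt(282)) = 17.
Baby table (18^j mod 283 for j=0..16):
  0:1  1:18  2:41  3:172  4:266  5:260  6:152  7:189
  8:6  9:108  10:246  11:183  12:181  13:145  14:63  15:2
  16:36
Giant step factor: 18^(-17) ≡ 107 (mod 283).
Scan 220·107^i mod 283 for i = 0, 1, …:
  i=0: 220   i=1: 51   i=2: 80   i=3: 70
  i=4: 132   i=5: 257   i=6: 48   i=7: 42
  i=8: 249   i=9: 41
Match at i=9, j=2: x = 9·17 + 2 = 155.

155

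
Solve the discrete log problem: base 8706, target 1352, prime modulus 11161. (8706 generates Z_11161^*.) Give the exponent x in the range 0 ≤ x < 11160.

Baby-step giant-step with m = ceil(sqrt(11160)) = 106.
Baby table (8706^j mod 11161 for j=0..105):
  0:1  1:8706  2:85  3:3384  4:7225  5:8615  6:270  7:6810
  8:628  9:9639  10:8736  11:4562  12:5934  13:8296  14:2145  15:2017
  16:3749  17:4030  18:6157  19:7720  20:9939  21:8862  22:7740  23:5483
  24:10562  25:8454  26:4890  27:4286  28:2693  29:7158  30:5685  31:5736
  32:3302  33:7637  34:1645  35:1807  36:5893  37:8502  38:9821  39:8366
  40:8871  41:7967  42:6248  43:7535  44:6513  45:4298  46:6716  47:8178
  48:1649  49:3148  50:6233  51:10877  52:5238  53:9343  54:9951  55:1724
  56:8760  57:1447  58:7974  59:224  60:8130  61:7879  62:10229  63:55
  64:10068  65:4675  66:7544  67:6740  68:5063  69:3689  70:6237  71:1057
  72:5578  73:557  74:5368  75:2701  76:9840  77:6365  78:10486  79:5297
  80:9591  81:3805  82:482  83:10917  84:7487  85:1582  86:218  87:538
  88:7369  89:1086  90:1349  91:3022  92:3055  93:167  94:2972  95:3034
  96:7078  97:1187  98:10097  99:446  100:10009  101:4427  102:2529  103:7982
  104:2906  105:8810
Giant step factor: 8706^(-106) ≡ 4250 (mod 11161).
Scan 1352·4250^i mod 11161 for i = 0, 1, …:
  i=0: 1352   i=1: 9246   i=2: 8780   i=3: 3777
  i=4: 2732   i=5: 3560   i=6: 6845   i=7: 5684
  i=8: 4596   i=9: 1250     …   i=76: 5336
  i=77: 10009
Match at i=77, j=100: x = 77·106 + 100 = 8262.

8262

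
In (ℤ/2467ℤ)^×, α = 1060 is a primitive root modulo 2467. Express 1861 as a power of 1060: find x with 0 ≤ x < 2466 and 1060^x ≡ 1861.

271

Baby-step giant-step with m = ceil(sqrt(2466)) = 50.
Baby table (1060^j mod 2467 for j=0..49):
  0:1  1:1060  2:1115  3:207  4:2324  5:1374  6:910  7:3
  8:713  9:878  10:621  11:2038  12:1655  13:263  14:9  15:2139
  16:167  17:1863  18:1180  19:31  20:789  21:27  22:1483  23:501
  24:655  25:1073  26:93  27:2367  28:81  29:1982  30:1503  31:1965
  32:752  33:279  34:2167  35:243  36:1012  37:2042  38:961  39:2256
  40:837  41:1567  42:729  43:569  44:1192  45:416  46:1834  47:44
  48:2234  49:2187
Giant step factor: 1060^(-50) ≡ 1438 (mod 2467).
Scan 1861·1438^i mod 2467 for i = 0, 1, …:
  i=0: 1861   i=1: 1890   i=2: 1653   i=3: 1293
  i=4: 1683   i=5: 27
Match at i=5, j=21: x = 5·50 + 21 = 271.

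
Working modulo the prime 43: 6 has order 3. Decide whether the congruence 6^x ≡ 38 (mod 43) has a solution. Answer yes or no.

no

⟨6⟩ has order 3; its elements mod 43 are {1, 6, 36}.
38 is not in this set.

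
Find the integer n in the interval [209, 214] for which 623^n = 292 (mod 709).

211

Compute 623^209 mod 709 = 89, then multiply by 623 repeatedly:
  623^209=89  623^210=145  623^211=292
Found 292 at exponent 211.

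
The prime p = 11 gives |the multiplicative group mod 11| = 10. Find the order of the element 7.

10

The order of 7 must divide p − 1 = 10 = 2 · 5.
Divisors: 1, 2, 5, 10.
Check each in increasing order: 7^1 ≡ 7;  7^2 ≡ 5;  7^5 ≡ 10;  7^10 ≡ 1.
Smallest exponent giving 1 is 10.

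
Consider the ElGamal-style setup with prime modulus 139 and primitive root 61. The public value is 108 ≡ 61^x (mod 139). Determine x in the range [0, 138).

119

Baby-step giant-step with m = ceil(sqrt(138)) = 12.
Baby table (61^j mod 139 for j=0..11):
  0:1  1:61  2:107  3:133  4:51  5:53  6:36  7:111
  8:99  9:62  10:29  11:101
Giant step factor: 61^(-12) ≡ 34 (mod 139).
Scan 108·34^i mod 139 for i = 0, 1, …:
  i=0: 108   i=1: 58   i=2: 26   i=3: 50
  i=4: 32   i=5: 115   i=6: 18   i=7: 56
  i=8: 97   i=9: 101
Match at i=9, j=11: x = 9·12 + 11 = 119.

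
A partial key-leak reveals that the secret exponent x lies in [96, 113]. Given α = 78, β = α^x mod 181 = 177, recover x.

112

Compute 78^96 mod 181 = 5, then multiply by 78 repeatedly:
  78^96=5  78^97=28  78^98=12  78^99=31  78^100=65
  78^101=2  78^102=156  78^103=41  78^104=121  78^105=26
  78^106=37  78^107=171  78^108=125  78^109=157  78^110=119
  78^111=51  78^112=177
Found 177 at exponent 112.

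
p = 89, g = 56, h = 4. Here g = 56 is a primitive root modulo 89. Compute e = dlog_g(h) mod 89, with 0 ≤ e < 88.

Baby-step giant-step with m = ceil(sqrt(88)) = 10.
Baby table (56^j mod 89 for j=0..9):
  0:1  1:56  2:21  3:19  4:85  5:43  6:5  7:13
  8:16  9:6
Giant step factor: 56^(-10) ≡ 40 (mod 89).
Scan 4·40^i mod 89 for i = 0, 1, …:
  i=0: 4   i=1: 71   i=2: 81   i=3: 36
  i=4: 16
Match at i=4, j=8: e = 4·10 + 8 = 48.

48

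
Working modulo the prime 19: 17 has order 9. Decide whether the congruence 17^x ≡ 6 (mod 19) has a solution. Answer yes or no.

6 ∈ ⟨17⟩ iff 6^9 ≡ 1 (mod 19), since |⟨17⟩| = 9.
6^9 mod 19 = 1.
Since 1 = 1, 6 lies in the subgroup.

yes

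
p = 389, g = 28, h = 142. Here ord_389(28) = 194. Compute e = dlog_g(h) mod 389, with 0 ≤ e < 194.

Baby-step giant-step with m = ceil(sqrt(194)) = 14.
Baby table (28^j mod 389 for j=0..13):
  0:1  1:28  2:6  3:168  4:36  5:230  6:216  7:213
  8:129  9:111  10:385  11:277  12:365  13:106
Giant step factor: 28^(-14) ≡ 208 (mod 389).
Scan 142·208^i mod 389 for i = 0, 1, …:
  i=0: 142   i=1: 361   i=2: 11   i=3: 343
  i=4: 157   i=5: 369   i=6: 119   i=7: 245
  i=8: 1
Match at i=8, j=0: e = 8·14 + 0 = 112.

112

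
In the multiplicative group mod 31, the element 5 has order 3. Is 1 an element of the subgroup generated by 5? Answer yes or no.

yes

⟨5⟩ has order 3; its elements mod 31 are {1, 5, 25}.
1 is in this set.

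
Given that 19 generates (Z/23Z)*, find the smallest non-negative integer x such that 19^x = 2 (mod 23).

6

Successive powers of 19 modulo 23:
  19^0=1  19^1=19  19^2=16  19^3=5  19^4=3  19^5=11
  19^6=2
So 19^6 ≡ 2 (mod 23), giving x = 6.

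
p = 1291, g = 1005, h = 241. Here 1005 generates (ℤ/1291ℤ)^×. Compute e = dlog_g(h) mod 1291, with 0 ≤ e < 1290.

671

Baby-step giant-step with m = ceil(sqrt(1290)) = 36.
Baby table (1005^j mod 1291 for j=0..35):
  0:1  1:1005  2:463  3:555  4:63  5:56  6:767  7:108
  8:96  9:946  10:554  11:349  12:884  13:212  14:45  15:40
  16:179  17:446  18:253  19:1229  20:949  21:987  22:447  23:1258
  24:401  25:213  26:1050  27:503  28:734  29:509  30:309  31:705
  32:1057  33:1083  34:102  35:521
Giant step factor: 1005^(-36) ≡ 1186 (mod 1291).
Scan 241·1186^i mod 1291 for i = 0, 1, …:
  i=0: 241   i=1: 515   i=2: 147   i=3: 57
  i=4: 470   i=5: 999   i=6: 967   i=7: 454
  i=8: 97   i=9: 143     …   i=17: 1070
  i=18: 1258
Match at i=18, j=23: e = 18·36 + 23 = 671.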